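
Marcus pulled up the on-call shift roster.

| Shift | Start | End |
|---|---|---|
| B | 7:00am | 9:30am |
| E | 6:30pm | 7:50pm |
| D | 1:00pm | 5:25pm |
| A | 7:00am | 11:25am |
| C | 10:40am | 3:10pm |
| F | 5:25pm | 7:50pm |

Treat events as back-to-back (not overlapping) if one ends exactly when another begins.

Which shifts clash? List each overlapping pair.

Check each pair: they overlap iff neither finishes before the other starts.
Sorted by start: A, B, C, D, F, E.
B starts before A ends → A and B overlap.
C starts before A ends → A and C overlap.
D starts after A ends, so nothing later overlaps A either.
C starts after B ends, so nothing later overlaps B either.
D starts before C ends → C and D overlap.
F starts after C ends, so nothing later overlaps C either.
F starts exactly when D ends (back-to-back, no overlap), so nothing later overlaps D either.
E starts before F ends → F and E overlap.

A & B, A & C, C & D, E & F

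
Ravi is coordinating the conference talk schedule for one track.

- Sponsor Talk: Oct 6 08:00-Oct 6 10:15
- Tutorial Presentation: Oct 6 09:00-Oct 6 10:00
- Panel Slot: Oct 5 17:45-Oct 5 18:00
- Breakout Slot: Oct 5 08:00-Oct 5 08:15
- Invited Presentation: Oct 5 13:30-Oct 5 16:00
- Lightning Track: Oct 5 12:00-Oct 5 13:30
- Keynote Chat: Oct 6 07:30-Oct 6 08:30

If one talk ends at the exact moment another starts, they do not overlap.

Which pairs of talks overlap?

Two intervals overlap when each starts before the other ends.
Sorted by start: Breakout Slot, Lightning Track, Invited Presentation, Panel Slot, Keynote Chat, Sponsor Talk, Tutorial Presentation.
Lightning Track starts after Breakout Slot ends — done with Breakout Slot.
Invited Presentation starts exactly when Lightning Track ends (back-to-back, no overlap) — done with Lightning Track.
Panel Slot starts after Invited Presentation ends — done with Invited Presentation.
Keynote Chat starts after Panel Slot ends — done with Panel Slot.
Sponsor Talk starts before Keynote Chat ends → Keynote Chat and Sponsor Talk overlap.
Tutorial Presentation starts after Keynote Chat ends.
Tutorial Presentation starts before Sponsor Talk ends → Sponsor Talk and Tutorial Presentation overlap.

Keynote Chat & Sponsor Talk, Sponsor Talk & Tutorial Presentation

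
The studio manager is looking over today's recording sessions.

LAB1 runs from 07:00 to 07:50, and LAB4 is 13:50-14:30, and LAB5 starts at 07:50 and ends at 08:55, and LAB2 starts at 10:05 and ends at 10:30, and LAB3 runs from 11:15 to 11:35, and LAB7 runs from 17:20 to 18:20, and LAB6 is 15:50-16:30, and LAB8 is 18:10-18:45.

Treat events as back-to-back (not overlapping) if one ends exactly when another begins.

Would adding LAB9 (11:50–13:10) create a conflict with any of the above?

No — it doesn't clash with anything

LAB1: ends 07:50 at or before LAB9 starts 11:50 → clear.
LAB5: ends 08:55 at or before LAB9 starts 11:50 → clear.
LAB2: ends 10:30 at or before LAB9 starts 11:50 → clear.
LAB3: ends 11:35 at or before LAB9 starts 11:50 → clear.
LAB4: starts 13:50 at or after LAB9 ends 13:10 → clear.
LAB6: starts 15:50 at or after LAB9 ends 13:10 → clear.
LAB7: starts 17:20 at or after LAB9 ends 13:10 → clear.
LAB8: starts 18:10 at or after LAB9 ends 13:10 → clear.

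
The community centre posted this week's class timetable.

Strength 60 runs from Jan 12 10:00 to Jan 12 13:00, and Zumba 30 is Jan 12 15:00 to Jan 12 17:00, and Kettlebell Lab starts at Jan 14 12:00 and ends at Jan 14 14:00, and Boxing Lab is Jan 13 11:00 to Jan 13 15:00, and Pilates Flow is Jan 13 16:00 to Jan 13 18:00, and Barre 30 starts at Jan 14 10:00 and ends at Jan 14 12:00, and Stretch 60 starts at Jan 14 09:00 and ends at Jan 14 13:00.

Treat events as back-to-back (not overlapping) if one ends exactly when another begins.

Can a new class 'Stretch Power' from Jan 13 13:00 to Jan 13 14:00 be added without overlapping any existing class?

Strength 60: ends Jan 12 13:00 at or before Stretch Power starts Jan 13 13:00 → clear.
Zumba 30: ends Jan 12 17:00 at or before Stretch Power starts Jan 13 13:00 → clear.
Boxing Lab: starts Jan 13 11:00 before Stretch Power ends Jan 13 14:00, and ends Jan 13 15:00 after Stretch Power starts Jan 13 13:00 → overlap.
Pilates Flow: starts Jan 13 16:00 at or after Stretch Power ends Jan 13 14:00 → clear.
Stretch 60: starts Jan 14 09:00 at or after Stretch Power ends Jan 13 14:00 → clear.
Barre 30: starts Jan 14 10:00 at or after Stretch Power ends Jan 13 14:00 → clear.
Kettlebell Lab: starts Jan 14 12:00 at or after Stretch Power ends Jan 13 14:00 → clear.
Stretch Power overlaps Boxing Lab.

No — it overlaps Boxing Lab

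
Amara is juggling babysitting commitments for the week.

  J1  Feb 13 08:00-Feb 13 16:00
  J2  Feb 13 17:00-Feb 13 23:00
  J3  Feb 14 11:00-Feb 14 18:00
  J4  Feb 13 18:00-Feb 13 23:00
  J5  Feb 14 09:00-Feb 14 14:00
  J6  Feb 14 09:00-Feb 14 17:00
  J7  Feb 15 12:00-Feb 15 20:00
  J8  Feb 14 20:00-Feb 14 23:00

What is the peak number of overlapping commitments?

Sort all start/end points and keep a running count:
Feb 13 08:00 start J1 → 1
Feb 13 16:00 end J1 → 0
Feb 13 17:00 start J2 → 1
Feb 13 18:00 start J4 → 2
Feb 13 23:00 end J2 → 1
Feb 13 23:00 end J4 → 0
Feb 14 09:00 start J5 → 1
Feb 14 09:00 start J6 → 2
Feb 14 11:00 start J3 → 3
Feb 14 14:00 end J5 → 2
Feb 14 17:00 end J6 → 1
Feb 14 18:00 end J3 → 0
Feb 14 20:00 start J8 → 1
Feb 14 23:00 end J8 → 0
Feb 15 12:00 start J7 → 1
Feb 15 20:00 end J7 → 0
Peak is 3, at Feb 14 11:00 (J3, J5, J6).

3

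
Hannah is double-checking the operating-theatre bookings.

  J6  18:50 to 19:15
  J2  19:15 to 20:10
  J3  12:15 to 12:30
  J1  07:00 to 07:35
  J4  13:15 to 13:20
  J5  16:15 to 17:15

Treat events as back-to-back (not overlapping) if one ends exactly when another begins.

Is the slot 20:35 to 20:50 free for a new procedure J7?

Yes — the slot is free

J1: ends 07:35 at or before J7 starts 20:35 → clear.
J3: ends 12:30 at or before J7 starts 20:35 → clear.
J4: ends 13:20 at or before J7 starts 20:35 → clear.
J5: ends 17:15 at or before J7 starts 20:35 → clear.
J6: ends 19:15 at or before J7 starts 20:35 → clear.
J2: ends 20:10 at or before J7 starts 20:35 → clear.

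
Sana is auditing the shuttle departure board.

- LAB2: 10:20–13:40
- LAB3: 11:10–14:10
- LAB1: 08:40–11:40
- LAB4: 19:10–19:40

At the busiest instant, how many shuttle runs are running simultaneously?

3

Sort all start/end points and keep a running count:
08:40 start LAB1 → 1
10:20 start LAB2 → 2
11:10 start LAB3 → 3
11:40 end LAB1 → 2
13:40 end LAB2 → 1
14:10 end LAB3 → 0
19:10 start LAB4 → 1
19:40 end LAB4 → 0
Peak is 3, at 11:10 (LAB1, LAB2, LAB3).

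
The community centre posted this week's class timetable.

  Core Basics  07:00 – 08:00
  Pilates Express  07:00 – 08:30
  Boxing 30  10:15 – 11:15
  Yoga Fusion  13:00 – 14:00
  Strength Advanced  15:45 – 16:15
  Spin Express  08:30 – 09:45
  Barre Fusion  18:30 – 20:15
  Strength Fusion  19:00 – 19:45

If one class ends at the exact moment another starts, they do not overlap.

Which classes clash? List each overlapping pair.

Barre Fusion & Strength Fusion, Core Basics & Pilates Express

Sorted by start: Core Basics, Pilates Express, Spin Express, Boxing 30, Yoga Fusion, Strength Advanced, Barre Fusion, Strength Fusion.
Pilates Express starts before Core Basics ends → Core Basics and Pilates Express overlap.
Spin Express starts after Core Basics ends; Core Basics is clear from here.
Spin Express starts exactly when Pilates Express ends (back-to-back, no overlap); Pilates Express is clear from here.
Boxing 30 starts after Spin Express ends; Spin Express is clear from here.
Yoga Fusion starts after Boxing 30 ends; Boxing 30 is clear from here.
Strength Advanced starts after Yoga Fusion ends; Yoga Fusion is clear from here.
Barre Fusion starts after Strength Advanced ends; Strength Advanced is clear from here.
Strength Fusion starts before Barre Fusion ends → Barre Fusion and Strength Fusion overlap.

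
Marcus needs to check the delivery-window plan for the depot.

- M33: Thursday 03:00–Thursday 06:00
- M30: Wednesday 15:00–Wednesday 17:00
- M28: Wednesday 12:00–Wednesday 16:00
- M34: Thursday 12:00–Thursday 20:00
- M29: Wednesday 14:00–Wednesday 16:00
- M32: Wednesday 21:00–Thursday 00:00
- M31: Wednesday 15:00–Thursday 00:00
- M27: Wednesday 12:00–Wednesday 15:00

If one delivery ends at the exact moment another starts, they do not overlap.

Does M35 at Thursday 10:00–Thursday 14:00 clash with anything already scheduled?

M27: ends Wednesday 15:00 at or before M35 starts Thursday 10:00 → clear.
M28: ends Wednesday 16:00 at or before M35 starts Thursday 10:00 → clear.
M29: ends Wednesday 16:00 at or before M35 starts Thursday 10:00 → clear.
M30: ends Wednesday 17:00 at or before M35 starts Thursday 10:00 → clear.
M31: ends Thursday 00:00 at or before M35 starts Thursday 10:00 → clear.
M32: ends Thursday 00:00 at or before M35 starts Thursday 10:00 → clear.
M33: ends Thursday 06:00 at or before M35 starts Thursday 10:00 → clear.
M34: starts Thursday 12:00 before M35 ends Thursday 14:00, and ends Thursday 20:00 after M35 starts Thursday 10:00 → overlap.
M35 overlaps M34.

Yes — it overlaps M34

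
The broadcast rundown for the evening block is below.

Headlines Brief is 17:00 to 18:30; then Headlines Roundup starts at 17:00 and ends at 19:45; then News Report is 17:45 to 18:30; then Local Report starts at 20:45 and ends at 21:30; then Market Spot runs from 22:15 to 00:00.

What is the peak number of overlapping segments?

Sweep the timeline, counting +1 at each start and −1 at each end (ends before starts at a tie):
17:00 start Headlines Brief → 1
17:00 start Headlines Roundup → 2
17:45 start News Report → 3
18:30 end Headlines Brief → 2
18:30 end News Report → 1
19:45 end Headlines Roundup → 0
20:45 start Local Report → 1
21:30 end Local Report → 0
22:15 start Market Spot → 1
00:00 end Market Spot → 0
Peak is 3, at 17:45 (Headlines Brief, Headlines Roundup, News Report).

3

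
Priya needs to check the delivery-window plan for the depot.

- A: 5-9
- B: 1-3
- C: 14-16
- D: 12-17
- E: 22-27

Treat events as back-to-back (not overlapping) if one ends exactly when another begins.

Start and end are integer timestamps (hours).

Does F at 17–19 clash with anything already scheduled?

No — it doesn't clash with anything

B: ends 3 at or before F starts 17 → clear.
A: ends 9 at or before F starts 17 → clear.
D: ends 17 at or before F starts 17 → clear.
C: ends 16 at or before F starts 17 → clear.
E: starts 22 at or after F ends 19 → clear.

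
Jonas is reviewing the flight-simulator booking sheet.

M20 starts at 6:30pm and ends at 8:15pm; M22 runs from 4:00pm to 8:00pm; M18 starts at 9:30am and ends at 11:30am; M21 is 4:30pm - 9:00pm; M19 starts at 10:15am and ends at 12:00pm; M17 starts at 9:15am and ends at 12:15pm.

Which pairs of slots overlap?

M17 & M18, M17 & M19, M18 & M19, M20 & M21, M20 & M22, M21 & M22

Sorted by start: M17, M18, M19, M22, M21, M20.
M18 starts before M17 ends → M17 and M18 overlap.
M19 starts before M17 ends → M17 and M19 overlap.
M22 starts after M17 ends, so M17 has no further overlaps.
M19 starts before M18 ends → M18 and M19 overlap.
M22 starts after M18 ends, so M18 has no further overlaps.
M22 starts after M19 ends, so M19 has no further overlaps.
M21 starts before M22 ends → M22 and M21 overlap.
M20 starts before M22 ends → M22 and M20 overlap.
M20 starts before M21 ends → M21 and M20 overlap.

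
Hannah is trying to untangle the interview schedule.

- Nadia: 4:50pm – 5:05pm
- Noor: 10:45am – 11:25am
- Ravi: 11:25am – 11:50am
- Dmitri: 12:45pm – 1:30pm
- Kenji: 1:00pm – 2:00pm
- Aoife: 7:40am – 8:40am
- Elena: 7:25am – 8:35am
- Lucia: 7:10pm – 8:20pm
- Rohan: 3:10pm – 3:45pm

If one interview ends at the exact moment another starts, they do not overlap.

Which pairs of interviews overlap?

Aoife & Elena, Dmitri & Kenji

Sorted by start: Elena, Aoife, Noor, Ravi, Dmitri, Kenji, Rohan, Nadia, Lucia.
Aoife starts before Elena ends → Elena and Aoife overlap.
Noor starts after Elena ends — done with Elena.
Noor starts after Aoife ends — done with Aoife.
Ravi starts exactly when Noor ends (back-to-back, no overlap) — done with Noor.
Dmitri starts after Ravi ends — done with Ravi.
Kenji starts before Dmitri ends → Dmitri and Kenji overlap.
Rohan starts after Dmitri ends — done with Dmitri.
Rohan starts after Kenji ends — done with Kenji.
Nadia starts after Rohan ends — done with Rohan.
Lucia starts after Nadia ends.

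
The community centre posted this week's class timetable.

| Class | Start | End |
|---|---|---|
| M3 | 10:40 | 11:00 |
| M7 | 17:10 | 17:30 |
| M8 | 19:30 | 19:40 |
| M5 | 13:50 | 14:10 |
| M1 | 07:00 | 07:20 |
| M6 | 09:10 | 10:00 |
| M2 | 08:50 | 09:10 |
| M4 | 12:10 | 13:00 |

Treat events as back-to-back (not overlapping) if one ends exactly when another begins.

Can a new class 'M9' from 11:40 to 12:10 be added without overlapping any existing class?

Yes — the slot is free

M1: ends 07:20 at or before M9 starts 11:40 → clear.
M2: ends 09:10 at or before M9 starts 11:40 → clear.
M6: ends 10:00 at or before M9 starts 11:40 → clear.
M3: ends 11:00 at or before M9 starts 11:40 → clear.
M4: starts 12:10 at or after M9 ends 12:10 → clear.
M5: starts 13:50 at or after M9 ends 12:10 → clear.
M7: starts 17:10 at or after M9 ends 12:10 → clear.
M8: starts 19:30 at or after M9 ends 12:10 → clear.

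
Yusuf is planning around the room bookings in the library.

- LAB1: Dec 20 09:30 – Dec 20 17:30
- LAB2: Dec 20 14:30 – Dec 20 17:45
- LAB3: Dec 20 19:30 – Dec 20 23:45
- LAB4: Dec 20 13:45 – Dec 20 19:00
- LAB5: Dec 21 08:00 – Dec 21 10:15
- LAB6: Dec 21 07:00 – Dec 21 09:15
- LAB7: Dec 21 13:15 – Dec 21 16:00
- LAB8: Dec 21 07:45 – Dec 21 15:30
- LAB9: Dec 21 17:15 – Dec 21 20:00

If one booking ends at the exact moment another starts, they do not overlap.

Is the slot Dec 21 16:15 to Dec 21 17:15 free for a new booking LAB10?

Yes — the slot is free

LAB1: ends Dec 20 17:30 at or before LAB10 starts Dec 21 16:15 → clear.
LAB4: ends Dec 20 19:00 at or before LAB10 starts Dec 21 16:15 → clear.
LAB2: ends Dec 20 17:45 at or before LAB10 starts Dec 21 16:15 → clear.
LAB3: ends Dec 20 23:45 at or before LAB10 starts Dec 21 16:15 → clear.
LAB6: ends Dec 21 09:15 at or before LAB10 starts Dec 21 16:15 → clear.
LAB8: ends Dec 21 15:30 at or before LAB10 starts Dec 21 16:15 → clear.
LAB5: ends Dec 21 10:15 at or before LAB10 starts Dec 21 16:15 → clear.
LAB7: ends Dec 21 16:00 at or before LAB10 starts Dec 21 16:15 → clear.
LAB9: starts Dec 21 17:15 at or after LAB10 ends Dec 21 17:15 → clear.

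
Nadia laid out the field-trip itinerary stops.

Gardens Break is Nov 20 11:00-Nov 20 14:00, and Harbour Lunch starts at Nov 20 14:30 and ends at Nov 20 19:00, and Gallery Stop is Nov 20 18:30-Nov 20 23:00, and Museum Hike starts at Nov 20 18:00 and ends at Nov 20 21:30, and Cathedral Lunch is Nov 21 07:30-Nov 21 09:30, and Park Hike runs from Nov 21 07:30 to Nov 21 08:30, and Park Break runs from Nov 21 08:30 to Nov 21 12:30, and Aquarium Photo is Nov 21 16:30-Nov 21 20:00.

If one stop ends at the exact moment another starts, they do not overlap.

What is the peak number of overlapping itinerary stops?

Sweep the timeline, counting +1 at each start and −1 at each end (ends before starts at a tie):
Nov 20 11:00 start Gardens Break → 1
Nov 20 14:00 end Gardens Break → 0
Nov 20 14:30 start Harbour Lunch → 1
Nov 20 18:00 start Museum Hike → 2
Nov 20 18:30 start Gallery Stop → 3
Nov 20 19:00 end Harbour Lunch → 2
Nov 20 21:30 end Museum Hike → 1
Nov 20 23:00 end Gallery Stop → 0
Nov 21 07:30 start Cathedral Lunch → 1
Nov 21 07:30 start Park Hike → 2
Nov 21 08:30 end Park Hike → 1
Nov 21 08:30 start Park Break → 2
Nov 21 09:30 end Cathedral Lunch → 1
Nov 21 12:30 end Park Break → 0
Nov 21 16:30 start Aquarium Photo → 1
Nov 21 20:00 end Aquarium Photo → 0
Peak is 3, at Nov 20 18:30 (Gallery Stop, Harbour Lunch, Museum Hike).

3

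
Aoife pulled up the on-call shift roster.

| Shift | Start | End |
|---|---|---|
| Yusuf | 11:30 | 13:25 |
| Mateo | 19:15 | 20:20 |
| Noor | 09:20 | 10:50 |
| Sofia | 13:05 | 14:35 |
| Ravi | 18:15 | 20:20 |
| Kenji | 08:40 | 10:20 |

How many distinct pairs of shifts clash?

Sorted by start: Kenji, Noor, Yusuf, Sofia, Ravi, Mateo.
Noor starts before Kenji ends → Kenji and Noor overlap.
Yusuf starts after Kenji ends, so nothing later overlaps Kenji either.
Yusuf starts after Noor ends, so nothing later overlaps Noor either.
Sofia starts before Yusuf ends → Yusuf and Sofia overlap.
Ravi starts after Yusuf ends, so nothing later overlaps Yusuf either.
Ravi starts after Sofia ends, so nothing later overlaps Sofia either.
Mateo starts before Ravi ends → Ravi and Mateo overlap.
Overlapping pairs: Kenji & Noor, Mateo & Ravi, Sofia & Yusuf — 3 in total.

3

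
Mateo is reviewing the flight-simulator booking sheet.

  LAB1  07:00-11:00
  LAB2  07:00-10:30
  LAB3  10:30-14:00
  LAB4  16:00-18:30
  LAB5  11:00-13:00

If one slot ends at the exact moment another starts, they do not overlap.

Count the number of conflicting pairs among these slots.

3

Check each pair: they overlap iff neither finishes before the other starts.
Sorted by start: LAB1, LAB2, LAB3, LAB5, LAB4.
LAB2 starts before LAB1 ends → LAB1 and LAB2 overlap.
LAB3 starts before LAB1 ends → LAB1 and LAB3 overlap.
LAB5 starts exactly when LAB1 ends (back-to-back, no overlap) — done with LAB1.
LAB3 starts exactly when LAB2 ends (back-to-back, no overlap) — done with LAB2.
LAB5 starts before LAB3 ends → LAB3 and LAB5 overlap.
LAB4 starts after LAB3 ends.
LAB4 starts after LAB5 ends.
Overlapping pairs: LAB1 & LAB2, LAB1 & LAB3, LAB3 & LAB5 — 3 in total.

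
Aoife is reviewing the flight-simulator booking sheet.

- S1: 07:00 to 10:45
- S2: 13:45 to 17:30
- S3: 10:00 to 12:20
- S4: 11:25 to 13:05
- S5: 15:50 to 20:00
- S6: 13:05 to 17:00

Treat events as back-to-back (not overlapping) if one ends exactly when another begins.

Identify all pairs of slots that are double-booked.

S1 & S3, S2 & S5, S2 & S6, S3 & S4, S5 & S6

Sorted by start: S1, S3, S4, S6, S2, S5.
S3 starts before S1 ends → S1 and S3 overlap.
S4 starts after S1 ends, so S1 has no further overlaps.
S4 starts before S3 ends → S3 and S4 overlap.
S6 starts after S3 ends, so S3 has no further overlaps.
S6 starts exactly when S4 ends (back-to-back, no overlap), so S4 has no further overlaps.
S2 starts before S6 ends → S6 and S2 overlap.
S5 starts before S6 ends → S6 and S5 overlap.
S5 starts before S2 ends → S2 and S5 overlap.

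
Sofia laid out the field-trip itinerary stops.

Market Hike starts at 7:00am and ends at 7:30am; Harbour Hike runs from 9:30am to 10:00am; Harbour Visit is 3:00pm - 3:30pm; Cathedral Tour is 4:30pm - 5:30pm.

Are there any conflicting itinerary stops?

Check each pair: they overlap iff neither finishes before the other starts.
Sorted by start: Market Hike, Harbour Hike, Harbour Visit, Cathedral Tour.
Harbour Hike starts after Market Hike ends, so nothing later overlaps Market Hike either.
Harbour Visit starts after Harbour Hike ends, so nothing later overlaps Harbour Hike either.
Cathedral Tour starts after Harbour Visit ends.
Every pair is clear; the schedule has no overlaps.

No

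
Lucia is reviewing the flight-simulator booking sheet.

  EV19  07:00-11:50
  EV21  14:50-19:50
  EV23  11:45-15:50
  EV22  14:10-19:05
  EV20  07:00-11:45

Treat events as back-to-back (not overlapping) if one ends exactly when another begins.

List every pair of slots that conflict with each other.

EV19 & EV20, EV19 & EV23, EV21 & EV22, EV21 & EV23, EV22 & EV23

Sorted by start: EV19, EV20, EV23, EV22, EV21.
EV20 starts before EV19 ends → EV19 and EV20 overlap.
EV23 starts before EV19 ends → EV19 and EV23 overlap.
EV22 starts after EV19 ends; EV19 is clear from here.
EV23 starts exactly when EV20 ends (back-to-back, no overlap); EV20 is clear from here.
EV22 starts before EV23 ends → EV23 and EV22 overlap.
EV21 starts before EV23 ends → EV23 and EV21 overlap.
EV21 starts before EV22 ends → EV22 and EV21 overlap.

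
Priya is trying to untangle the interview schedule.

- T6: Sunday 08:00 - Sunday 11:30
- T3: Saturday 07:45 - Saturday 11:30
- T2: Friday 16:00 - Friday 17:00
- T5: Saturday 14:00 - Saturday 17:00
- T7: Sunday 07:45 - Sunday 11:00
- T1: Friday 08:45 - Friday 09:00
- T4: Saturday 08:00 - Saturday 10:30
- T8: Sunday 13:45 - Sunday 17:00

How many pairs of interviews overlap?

Two intervals overlap when each starts before the other ends.
Sorted by start: T1, T2, T3, T4, T5, T7, T6, T8.
T2 starts after T1 ends, so T1 has no further overlaps.
T3 starts after T2 ends, so T2 has no further overlaps.
T4 starts before T3 ends → T3 and T4 overlap.
T5 starts after T3 ends, so T3 has no further overlaps.
T5 starts after T4 ends, so T4 has no further overlaps.
T7 starts after T5 ends, so T5 has no further overlaps.
T6 starts before T7 ends → T7 and T6 overlap.
T8 starts after T7 ends.
T8 starts after T6 ends.
Overlapping pairs: T3 & T4, T6 & T7 — 2 in total.

2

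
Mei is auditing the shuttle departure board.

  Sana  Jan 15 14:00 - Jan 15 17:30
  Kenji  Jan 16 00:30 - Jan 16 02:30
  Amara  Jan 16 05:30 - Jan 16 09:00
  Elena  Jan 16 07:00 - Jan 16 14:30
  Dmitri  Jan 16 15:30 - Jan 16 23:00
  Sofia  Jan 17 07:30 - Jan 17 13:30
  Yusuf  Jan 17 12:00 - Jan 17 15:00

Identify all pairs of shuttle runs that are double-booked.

Sorted by start: Sana, Kenji, Amara, Elena, Dmitri, Sofia, Yusuf.
Kenji starts after Sana ends — done with Sana.
Amara starts after Kenji ends — done with Kenji.
Elena starts before Amara ends → Amara and Elena overlap.
Dmitri starts after Amara ends — done with Amara.
Dmitri starts after Elena ends — done with Elena.
Sofia starts after Dmitri ends — done with Dmitri.
Yusuf starts before Sofia ends → Sofia and Yusuf overlap.

Amara & Elena, Sofia & Yusuf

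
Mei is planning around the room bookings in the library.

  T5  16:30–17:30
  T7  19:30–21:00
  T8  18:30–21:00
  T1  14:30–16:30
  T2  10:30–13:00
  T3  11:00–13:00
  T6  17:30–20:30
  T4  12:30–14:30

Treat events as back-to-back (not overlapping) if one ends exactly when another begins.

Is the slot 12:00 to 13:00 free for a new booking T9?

T2: starts 10:30 before T9 ends 13:00, and ends 13:00 after T9 starts 12:00 → overlap.
T3: starts 11:00 before T9 ends 13:00, and ends 13:00 after T9 starts 12:00 → overlap.
T4: starts 12:30 before T9 ends 13:00, and ends 14:30 after T9 starts 12:00 → overlap.
T1: starts 14:30 at or after T9 ends 13:00 → clear.
T5: starts 16:30 at or after T9 ends 13:00 → clear.
T6: starts 17:30 at or after T9 ends 13:00 → clear.
T8: starts 18:30 at or after T9 ends 13:00 → clear.
T7: starts 19:30 at or after T9 ends 13:00 → clear.
T9 overlaps T2, T3, T4.

No — it overlaps T2, T3, T4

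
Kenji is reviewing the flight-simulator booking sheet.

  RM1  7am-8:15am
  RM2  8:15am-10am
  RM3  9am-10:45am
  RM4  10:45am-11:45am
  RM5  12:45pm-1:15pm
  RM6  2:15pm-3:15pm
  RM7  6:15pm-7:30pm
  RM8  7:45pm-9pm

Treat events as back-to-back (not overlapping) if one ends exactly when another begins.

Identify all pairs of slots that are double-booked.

Sorted by start: RM1, RM2, RM3, RM4, RM5, RM6, RM7, RM8.
RM2 starts exactly when RM1 ends (back-to-back, no overlap) — done with RM1.
RM3 starts before RM2 ends → RM2 and RM3 overlap.
RM4 starts after RM2 ends — done with RM2.
RM4 starts exactly when RM3 ends (back-to-back, no overlap) — done with RM3.
RM5 starts after RM4 ends — done with RM4.
RM6 starts after RM5 ends — done with RM5.
RM7 starts after RM6 ends — done with RM6.
RM8 starts after RM7 ends.

RM2 & RM3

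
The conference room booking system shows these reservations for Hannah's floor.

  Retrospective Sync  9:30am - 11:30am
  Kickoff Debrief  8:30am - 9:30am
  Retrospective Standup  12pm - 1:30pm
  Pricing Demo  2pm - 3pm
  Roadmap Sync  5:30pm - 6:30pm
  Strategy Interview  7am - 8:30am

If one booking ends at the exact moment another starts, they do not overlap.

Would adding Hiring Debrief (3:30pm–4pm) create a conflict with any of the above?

Strategy Interview: ends 8:30am at or before Hiring Debrief starts 3:30pm → clear.
Kickoff Debrief: ends 9:30am at or before Hiring Debrief starts 3:30pm → clear.
Retrospective Sync: ends 11:30am at or before Hiring Debrief starts 3:30pm → clear.
Retrospective Standup: ends 1:30pm at or before Hiring Debrief starts 3:30pm → clear.
Pricing Demo: ends 3pm at or before Hiring Debrief starts 3:30pm → clear.
Roadmap Sync: starts 5:30pm at or after Hiring Debrief ends 4pm → clear.

No — it doesn't clash with anything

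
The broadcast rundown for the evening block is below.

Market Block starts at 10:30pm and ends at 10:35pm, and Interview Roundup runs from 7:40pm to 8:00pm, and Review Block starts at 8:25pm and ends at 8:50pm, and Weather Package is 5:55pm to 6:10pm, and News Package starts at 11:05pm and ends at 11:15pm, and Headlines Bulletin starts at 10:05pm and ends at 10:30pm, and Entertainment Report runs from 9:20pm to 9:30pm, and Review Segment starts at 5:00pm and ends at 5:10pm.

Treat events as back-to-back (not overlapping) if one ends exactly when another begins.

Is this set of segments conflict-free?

Sorted by start: Review Segment, Weather Package, Interview Roundup, Review Block, Entertainment Report, Headlines Bulletin, Market Block, News Package.
Weather Package starts after Review Segment ends, so Review Segment has no further overlaps.
Interview Roundup starts after Weather Package ends, so Weather Package has no further overlaps.
Review Block starts after Interview Roundup ends, so Interview Roundup has no further overlaps.
Entertainment Report starts after Review Block ends, so Review Block has no further overlaps.
Headlines Bulletin starts after Entertainment Report ends, so Entertainment Report has no further overlaps.
Market Block starts exactly when Headlines Bulletin ends (back-to-back, no overlap), so Headlines Bulletin has no further overlaps.
News Package starts after Market Block ends.
Every pair is clear; the schedule has no overlaps.

Yes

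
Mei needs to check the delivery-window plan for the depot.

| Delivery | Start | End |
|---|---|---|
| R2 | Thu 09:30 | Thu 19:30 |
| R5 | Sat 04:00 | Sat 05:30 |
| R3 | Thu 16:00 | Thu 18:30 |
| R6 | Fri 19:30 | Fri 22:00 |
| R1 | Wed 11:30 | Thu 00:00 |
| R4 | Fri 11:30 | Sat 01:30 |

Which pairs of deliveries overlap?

Sorted by start: R1, R2, R3, R4, R6, R5.
R2 starts after R1 ends; R1 is clear from here.
R3 starts before R2 ends → R2 and R3 overlap.
R4 starts after R2 ends; R2 is clear from here.
R4 starts after R3 ends; R3 is clear from here.
R6 starts before R4 ends → R4 and R6 overlap.
R5 starts after R4 ends.
R5 starts after R6 ends.

R2 & R3, R4 & R6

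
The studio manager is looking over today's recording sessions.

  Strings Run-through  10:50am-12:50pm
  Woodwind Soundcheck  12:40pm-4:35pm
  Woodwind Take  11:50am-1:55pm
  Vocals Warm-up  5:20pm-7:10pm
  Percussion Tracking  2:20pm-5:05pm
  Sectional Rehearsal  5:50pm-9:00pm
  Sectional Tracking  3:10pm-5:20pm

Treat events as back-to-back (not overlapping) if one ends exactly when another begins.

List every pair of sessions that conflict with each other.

Percussion Tracking & Sectional Tracking, Percussion Tracking & Woodwind Soundcheck, Sectional Rehearsal & Vocals Warm-up, Sectional Tracking & Woodwind Soundcheck, Strings Run-through & Woodwind Soundcheck, Strings Run-through & Woodwind Take, Woodwind Soundcheck & Woodwind Take

Check each pair: they overlap iff neither finishes before the other starts.
Sorted by start: Strings Run-through, Woodwind Take, Woodwind Soundcheck, Percussion Tracking, Sectional Tracking, Vocals Warm-up, Sectional Rehearsal.
Woodwind Take starts before Strings Run-through ends → Strings Run-through and Woodwind Take overlap.
Woodwind Soundcheck starts before Strings Run-through ends → Strings Run-through and Woodwind Soundcheck overlap.
Percussion Tracking starts after Strings Run-through ends — done with Strings Run-through.
Woodwind Soundcheck starts before Woodwind Take ends → Woodwind Take and Woodwind Soundcheck overlap.
Percussion Tracking starts after Woodwind Take ends — done with Woodwind Take.
Percussion Tracking starts before Woodwind Soundcheck ends → Woodwind Soundcheck and Percussion Tracking overlap.
Sectional Tracking starts before Woodwind Soundcheck ends → Woodwind Soundcheck and Sectional Tracking overlap.
Vocals Warm-up starts after Woodwind Soundcheck ends — done with Woodwind Soundcheck.
Sectional Tracking starts before Percussion Tracking ends → Percussion Tracking and Sectional Tracking overlap.
Vocals Warm-up starts after Percussion Tracking ends — done with Percussion Tracking.
Vocals Warm-up starts exactly when Sectional Tracking ends (back-to-back, no overlap) — done with Sectional Tracking.
Sectional Rehearsal starts before Vocals Warm-up ends → Vocals Warm-up and Sectional Rehearsal overlap.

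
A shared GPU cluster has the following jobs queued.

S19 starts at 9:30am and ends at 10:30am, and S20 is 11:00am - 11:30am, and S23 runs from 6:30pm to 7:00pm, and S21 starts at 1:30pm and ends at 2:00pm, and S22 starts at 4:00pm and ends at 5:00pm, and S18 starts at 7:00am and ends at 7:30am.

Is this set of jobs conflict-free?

Sorted by start: S18, S19, S20, S21, S22, S23.
S19 starts after S18 ends — done with S18.
S20 starts after S19 ends — done with S19.
S21 starts after S20 ends — done with S20.
S22 starts after S21 ends — done with S21.
S23 starts after S22 ends.
Every pair is clear; the schedule has no overlaps.

Yes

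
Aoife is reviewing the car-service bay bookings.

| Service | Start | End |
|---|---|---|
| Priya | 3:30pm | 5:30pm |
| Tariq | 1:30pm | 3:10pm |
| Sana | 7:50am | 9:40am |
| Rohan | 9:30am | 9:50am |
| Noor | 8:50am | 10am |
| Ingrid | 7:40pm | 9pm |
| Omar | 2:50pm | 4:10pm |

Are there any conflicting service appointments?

Yes

Sorted by start: Sana, Noor, Rohan, Tariq, Omar, Priya, Ingrid.
Noor starts before Sana ends → Sana and Noor overlap.
That's a conflict, so the schedule is not conflict-free.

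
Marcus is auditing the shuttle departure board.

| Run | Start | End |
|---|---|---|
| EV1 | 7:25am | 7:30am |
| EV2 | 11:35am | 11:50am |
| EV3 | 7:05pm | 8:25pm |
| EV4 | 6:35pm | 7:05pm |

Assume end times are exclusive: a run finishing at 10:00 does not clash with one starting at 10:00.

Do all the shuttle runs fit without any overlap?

Sorted by start: EV1, EV2, EV4, EV3.
EV2 starts after EV1 ends, so EV1 has no further overlaps.
EV4 starts after EV2 ends, so EV2 has no further overlaps.
EV3 starts exactly when EV4 ends (back-to-back, no overlap).
Every pair is clear; the schedule has no overlaps.

Yes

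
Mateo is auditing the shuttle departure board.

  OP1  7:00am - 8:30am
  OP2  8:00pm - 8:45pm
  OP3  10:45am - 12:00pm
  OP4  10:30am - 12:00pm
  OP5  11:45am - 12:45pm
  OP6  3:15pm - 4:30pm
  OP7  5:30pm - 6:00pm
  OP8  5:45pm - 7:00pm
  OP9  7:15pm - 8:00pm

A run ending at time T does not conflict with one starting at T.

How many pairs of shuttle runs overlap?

4

Sorted by start: OP1, OP4, OP3, OP5, OP6, OP7, OP8, OP9, OP2.
OP4 starts after OP1 ends — done with OP1.
OP3 starts before OP4 ends → OP4 and OP3 overlap.
OP5 starts before OP4 ends → OP4 and OP5 overlap.
OP6 starts after OP4 ends — done with OP4.
OP5 starts before OP3 ends → OP3 and OP5 overlap.
OP6 starts after OP3 ends — done with OP3.
OP6 starts after OP5 ends — done with OP5.
OP7 starts after OP6 ends — done with OP6.
OP8 starts before OP7 ends → OP7 and OP8 overlap.
OP9 starts after OP7 ends — done with OP7.
OP9 starts after OP8 ends — done with OP8.
OP2 starts exactly when OP9 ends (back-to-back, no overlap).
Overlapping pairs: OP3 & OP4, OP3 & OP5, OP4 & OP5, OP7 & OP8 — 4 in total.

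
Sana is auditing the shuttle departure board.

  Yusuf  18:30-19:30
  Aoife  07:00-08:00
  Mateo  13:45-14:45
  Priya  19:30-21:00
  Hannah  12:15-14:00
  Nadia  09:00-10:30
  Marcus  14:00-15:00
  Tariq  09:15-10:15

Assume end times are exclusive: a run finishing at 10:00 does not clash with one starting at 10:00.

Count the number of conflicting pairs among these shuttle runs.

Sorted by start: Aoife, Nadia, Tariq, Hannah, Mateo, Marcus, Yusuf, Priya.
Nadia starts after Aoife ends; Aoife is clear from here.
Tariq starts before Nadia ends → Nadia and Tariq overlap.
Hannah starts after Nadia ends; Nadia is clear from here.
Hannah starts after Tariq ends; Tariq is clear from here.
Mateo starts before Hannah ends → Hannah and Mateo overlap.
Marcus starts exactly when Hannah ends (back-to-back, no overlap); Hannah is clear from here.
Marcus starts before Mateo ends → Mateo and Marcus overlap.
Yusuf starts after Mateo ends; Mateo is clear from here.
Yusuf starts after Marcus ends; Marcus is clear from here.
Priya starts exactly when Yusuf ends (back-to-back, no overlap).
Overlapping pairs: Hannah & Mateo, Marcus & Mateo, Nadia & Tariq — 3 in total.

3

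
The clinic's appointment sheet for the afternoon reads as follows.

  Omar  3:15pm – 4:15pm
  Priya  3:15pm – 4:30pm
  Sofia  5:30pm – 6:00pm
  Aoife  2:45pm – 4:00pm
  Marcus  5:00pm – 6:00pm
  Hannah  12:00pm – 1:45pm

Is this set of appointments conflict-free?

No

Check each pair: they overlap iff neither finishes before the other starts.
Sorted by start: Hannah, Aoife, Omar, Priya, Marcus, Sofia.
Aoife starts after Hannah ends, so Hannah has no further overlaps.
Omar starts before Aoife ends → Aoife and Omar overlap.
That's a conflict, so the schedule is not conflict-free.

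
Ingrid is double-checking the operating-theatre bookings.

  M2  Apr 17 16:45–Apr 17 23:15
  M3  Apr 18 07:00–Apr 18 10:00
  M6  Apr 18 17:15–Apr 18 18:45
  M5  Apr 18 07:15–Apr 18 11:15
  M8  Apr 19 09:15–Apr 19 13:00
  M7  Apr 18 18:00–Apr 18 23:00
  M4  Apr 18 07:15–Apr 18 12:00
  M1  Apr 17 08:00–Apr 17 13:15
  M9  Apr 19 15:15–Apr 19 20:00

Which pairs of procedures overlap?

Sorted by start: M1, M2, M3, M4, M5, M6, M7, M8, M9.
M2 starts after M1 ends — done with M1.
M3 starts after M2 ends — done with M2.
M4 starts before M3 ends → M3 and M4 overlap.
M5 starts before M3 ends → M3 and M5 overlap.
M6 starts after M3 ends — done with M3.
M5 starts before M4 ends → M4 and M5 overlap.
M6 starts after M4 ends — done with M4.
M6 starts after M5 ends — done with M5.
M7 starts before M6 ends → M6 and M7 overlap.
M8 starts after M6 ends — done with M6.
M8 starts after M7 ends — done with M7.
M9 starts after M8 ends.

M3 & M4, M3 & M5, M4 & M5, M6 & M7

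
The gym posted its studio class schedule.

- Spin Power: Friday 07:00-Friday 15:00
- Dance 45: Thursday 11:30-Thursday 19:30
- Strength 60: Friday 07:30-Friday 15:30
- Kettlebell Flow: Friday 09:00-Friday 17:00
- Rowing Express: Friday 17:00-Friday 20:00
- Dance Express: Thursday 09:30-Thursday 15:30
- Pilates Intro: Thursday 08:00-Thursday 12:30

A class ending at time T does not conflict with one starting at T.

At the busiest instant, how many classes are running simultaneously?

Sort all start/end points and keep a running count:
Thursday 08:00 start Pilates Intro → 1
Thursday 09:30 start Dance Express → 2
Thursday 11:30 start Dance 45 → 3
Thursday 12:30 end Pilates Intro → 2
Thursday 15:30 end Dance Express → 1
Thursday 19:30 end Dance 45 → 0
Friday 07:00 start Spin Power → 1
Friday 07:30 start Strength 60 → 2
Friday 09:00 start Kettlebell Flow → 3
Friday 15:00 end Spin Power → 2
Friday 15:30 end Strength 60 → 1
Friday 17:00 end Kettlebell Flow → 0
Friday 17:00 start Rowing Express → 1
Friday 20:00 end Rowing Express → 0
Peak is 3, at Thursday 11:30 (Dance 45, Dance Express, Pilates Intro).

3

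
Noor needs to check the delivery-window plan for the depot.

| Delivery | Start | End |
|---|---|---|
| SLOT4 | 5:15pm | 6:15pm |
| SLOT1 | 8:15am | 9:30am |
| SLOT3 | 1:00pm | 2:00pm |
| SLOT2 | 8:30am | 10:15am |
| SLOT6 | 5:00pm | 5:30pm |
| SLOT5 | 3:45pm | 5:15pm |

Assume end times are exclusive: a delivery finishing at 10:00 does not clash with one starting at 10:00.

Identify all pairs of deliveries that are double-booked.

SLOT1 & SLOT2, SLOT4 & SLOT6, SLOT5 & SLOT6

Sorted by start: SLOT1, SLOT2, SLOT3, SLOT5, SLOT6, SLOT4.
SLOT2 starts before SLOT1 ends → SLOT1 and SLOT2 overlap.
SLOT3 starts after SLOT1 ends; SLOT1 is clear from here.
SLOT3 starts after SLOT2 ends; SLOT2 is clear from here.
SLOT5 starts after SLOT3 ends; SLOT3 is clear from here.
SLOT6 starts before SLOT5 ends → SLOT5 and SLOT6 overlap.
SLOT4 starts exactly when SLOT5 ends (back-to-back, no overlap).
SLOT4 starts before SLOT6 ends → SLOT6 and SLOT4 overlap.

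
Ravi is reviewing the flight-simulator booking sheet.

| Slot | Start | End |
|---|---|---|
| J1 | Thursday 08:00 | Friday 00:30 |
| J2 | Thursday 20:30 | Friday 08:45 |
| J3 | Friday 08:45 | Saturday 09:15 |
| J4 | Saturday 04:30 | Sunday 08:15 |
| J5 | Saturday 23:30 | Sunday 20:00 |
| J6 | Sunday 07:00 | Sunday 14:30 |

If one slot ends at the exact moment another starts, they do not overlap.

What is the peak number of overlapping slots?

Sweep the timeline, counting +1 at each start and −1 at each end (ends before starts at a tie):
Thursday 08:00 start J1 → 1
Thursday 20:30 start J2 → 2
Friday 00:30 end J1 → 1
Friday 08:45 end J2 → 0
Friday 08:45 start J3 → 1
Saturday 04:30 start J4 → 2
Saturday 09:15 end J3 → 1
Saturday 23:30 start J5 → 2
Sunday 07:00 start J6 → 3
Sunday 08:15 end J4 → 2
Sunday 14:30 end J6 → 1
Sunday 20:00 end J5 → 0
Peak is 3, at Sunday 07:00 (J4, J5, J6).

3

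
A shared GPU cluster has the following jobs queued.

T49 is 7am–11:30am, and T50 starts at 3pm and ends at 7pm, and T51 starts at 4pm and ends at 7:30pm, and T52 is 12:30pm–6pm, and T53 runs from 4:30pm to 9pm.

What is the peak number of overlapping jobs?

4

Walk through starts and ends in time order (an end at T is processed before a start at T):
7am start T49 → 1
11:30am end T49 → 0
12:30pm start T52 → 1
3pm start T50 → 2
4pm start T51 → 3
4:30pm start T53 → 4
6pm end T52 → 3
7pm end T50 → 2
7:30pm end T51 → 1
9pm end T53 → 0
Peak is 4, at 4:30pm (T50, T51, T52, T53).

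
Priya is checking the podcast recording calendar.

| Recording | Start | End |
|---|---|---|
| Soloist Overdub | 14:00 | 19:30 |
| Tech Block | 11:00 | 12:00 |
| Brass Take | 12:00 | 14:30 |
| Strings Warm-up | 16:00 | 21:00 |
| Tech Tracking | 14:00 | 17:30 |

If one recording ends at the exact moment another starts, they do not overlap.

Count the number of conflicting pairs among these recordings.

5

Sorted by start: Tech Block, Brass Take, Soloist Overdub, Tech Tracking, Strings Warm-up.
Brass Take starts exactly when Tech Block ends (back-to-back, no overlap), so nothing later overlaps Tech Block either.
Soloist Overdub starts before Brass Take ends → Brass Take and Soloist Overdub overlap.
Tech Tracking starts before Brass Take ends → Brass Take and Tech Tracking overlap.
Strings Warm-up starts after Brass Take ends.
Tech Tracking starts before Soloist Overdub ends → Soloist Overdub and Tech Tracking overlap.
Strings Warm-up starts before Soloist Overdub ends → Soloist Overdub and Strings Warm-up overlap.
Strings Warm-up starts before Tech Tracking ends → Tech Tracking and Strings Warm-up overlap.
Overlapping pairs: Brass Take & Soloist Overdub, Brass Take & Tech Tracking, Soloist Overdub & Strings Warm-up, Soloist Overdub & Tech Tracking, Strings Warm-up & Tech Tracking — 5 in total.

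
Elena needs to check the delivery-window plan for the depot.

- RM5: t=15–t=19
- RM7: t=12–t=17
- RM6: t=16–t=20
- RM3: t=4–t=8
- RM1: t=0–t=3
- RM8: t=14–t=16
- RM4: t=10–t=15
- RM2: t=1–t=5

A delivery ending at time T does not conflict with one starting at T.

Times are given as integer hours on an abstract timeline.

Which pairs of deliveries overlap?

Check each pair: they overlap iff neither finishes before the other starts.
Sorted by start: RM1, RM2, RM3, RM4, RM7, RM8, RM5, RM6.
RM2 starts before RM1 ends → RM1 and RM2 overlap.
RM3 starts after RM1 ends; RM1 is clear from here.
RM3 starts before RM2 ends → RM2 and RM3 overlap.
RM4 starts after RM2 ends; RM2 is clear from here.
RM4 starts after RM3 ends; RM3 is clear from here.
RM7 starts before RM4 ends → RM4 and RM7 overlap.
RM8 starts before RM4 ends → RM4 and RM8 overlap.
RM5 starts exactly when RM4 ends (back-to-back, no overlap); RM4 is clear from here.
RM8 starts before RM7 ends → RM7 and RM8 overlap.
RM5 starts before RM7 ends → RM7 and RM5 overlap.
RM6 starts before RM7 ends → RM7 and RM6 overlap.
RM5 starts before RM8 ends → RM8 and RM5 overlap.
RM6 starts exactly when RM8 ends (back-to-back, no overlap).
RM6 starts before RM5 ends → RM5 and RM6 overlap.

RM1 & RM2, RM2 & RM3, RM4 & RM7, RM4 & RM8, RM5 & RM6, RM5 & RM7, RM5 & RM8, RM6 & RM7, RM7 & RM8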